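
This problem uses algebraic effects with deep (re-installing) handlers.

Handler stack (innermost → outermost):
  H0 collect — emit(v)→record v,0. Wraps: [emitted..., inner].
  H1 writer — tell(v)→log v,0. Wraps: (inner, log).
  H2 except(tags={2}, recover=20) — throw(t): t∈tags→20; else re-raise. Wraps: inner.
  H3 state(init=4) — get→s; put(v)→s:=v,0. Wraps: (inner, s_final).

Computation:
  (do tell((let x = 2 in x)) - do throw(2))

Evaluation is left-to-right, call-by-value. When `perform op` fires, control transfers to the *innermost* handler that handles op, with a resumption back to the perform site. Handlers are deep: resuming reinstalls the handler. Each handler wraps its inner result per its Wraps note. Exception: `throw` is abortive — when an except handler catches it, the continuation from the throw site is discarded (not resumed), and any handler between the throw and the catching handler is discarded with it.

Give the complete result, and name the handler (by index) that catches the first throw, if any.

Step-by-step:
tell(2) @ H1 ⇒ log+=2
throw(2) @ H2 caught ⇒ 20
H3 returns (20, 4)
= (20, 4)

Answer: (20, 4) ; first throw caught by: H2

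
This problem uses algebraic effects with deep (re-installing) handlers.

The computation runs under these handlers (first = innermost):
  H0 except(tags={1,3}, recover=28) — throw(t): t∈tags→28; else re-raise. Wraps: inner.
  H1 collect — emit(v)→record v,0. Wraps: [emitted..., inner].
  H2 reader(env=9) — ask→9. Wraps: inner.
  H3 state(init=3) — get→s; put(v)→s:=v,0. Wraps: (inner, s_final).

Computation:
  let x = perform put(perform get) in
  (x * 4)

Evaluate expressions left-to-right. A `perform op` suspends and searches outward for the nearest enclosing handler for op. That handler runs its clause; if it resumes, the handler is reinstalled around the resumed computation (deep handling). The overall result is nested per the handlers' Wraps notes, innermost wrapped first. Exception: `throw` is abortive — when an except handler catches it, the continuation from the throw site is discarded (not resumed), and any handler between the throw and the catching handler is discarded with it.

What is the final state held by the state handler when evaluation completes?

Answer: 3

Evaluation trace:
get @ H3 ⇒ 3
put(3) @ H3 ⇒ s:=3
H0 returns 0
H1 returns [0]
H2 returns [0]
H3 returns ([0], 3)
= ([0], 3)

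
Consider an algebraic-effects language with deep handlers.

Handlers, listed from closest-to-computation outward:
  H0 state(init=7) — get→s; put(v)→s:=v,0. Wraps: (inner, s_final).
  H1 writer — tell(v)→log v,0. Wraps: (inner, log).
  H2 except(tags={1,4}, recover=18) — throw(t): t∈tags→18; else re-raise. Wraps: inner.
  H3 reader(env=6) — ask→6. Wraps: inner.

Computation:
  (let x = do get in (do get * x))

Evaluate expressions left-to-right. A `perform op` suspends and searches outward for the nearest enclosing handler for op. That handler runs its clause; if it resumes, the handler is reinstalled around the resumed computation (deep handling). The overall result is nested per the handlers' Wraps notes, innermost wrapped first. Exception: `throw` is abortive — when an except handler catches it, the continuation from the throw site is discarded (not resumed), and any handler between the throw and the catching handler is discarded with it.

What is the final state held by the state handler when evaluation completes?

Evaluation trace:
get @ H0 ⇒ 7
get @ H0 ⇒ 7
H0 returns (49, 7)
H1 returns ((49, 7), ())
H2 returns ((49, 7), ())
H3 returns ((49, 7), ())
= ((49, 7), ())

Answer: 7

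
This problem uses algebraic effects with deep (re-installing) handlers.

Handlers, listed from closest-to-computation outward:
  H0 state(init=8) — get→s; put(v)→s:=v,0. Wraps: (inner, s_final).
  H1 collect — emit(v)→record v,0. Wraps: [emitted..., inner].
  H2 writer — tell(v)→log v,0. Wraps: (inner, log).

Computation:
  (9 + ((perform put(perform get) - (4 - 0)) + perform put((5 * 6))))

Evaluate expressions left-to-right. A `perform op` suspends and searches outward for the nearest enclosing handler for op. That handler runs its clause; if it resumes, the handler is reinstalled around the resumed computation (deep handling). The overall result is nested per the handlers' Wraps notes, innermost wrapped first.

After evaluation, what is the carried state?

Answer: 30

Working:
get @ H0 ⇒ 8
put(8) @ H0 ⇒ s:=8
put(30) @ H0 ⇒ s:=30
H0 returns (5, 30)
H1 returns [(5, 30)]
H2 returns ([(5, 30)], ())
= ([(5, 30)], ())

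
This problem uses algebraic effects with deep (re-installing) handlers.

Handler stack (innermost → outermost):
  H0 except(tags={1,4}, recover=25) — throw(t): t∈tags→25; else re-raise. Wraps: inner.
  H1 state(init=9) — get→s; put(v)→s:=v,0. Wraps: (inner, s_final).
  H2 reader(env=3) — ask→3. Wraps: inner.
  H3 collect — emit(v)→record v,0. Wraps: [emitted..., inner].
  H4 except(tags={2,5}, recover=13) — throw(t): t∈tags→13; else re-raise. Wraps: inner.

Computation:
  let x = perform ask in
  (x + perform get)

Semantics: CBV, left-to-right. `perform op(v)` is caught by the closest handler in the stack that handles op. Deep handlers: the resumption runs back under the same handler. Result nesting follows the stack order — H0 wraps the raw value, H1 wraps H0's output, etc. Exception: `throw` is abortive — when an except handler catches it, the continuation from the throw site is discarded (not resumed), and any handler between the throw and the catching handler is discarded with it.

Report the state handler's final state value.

Answer: 9

Step-by-step:
ask @ H2 ⇒ 3
get @ H1 ⇒ 9
H0 returns 12
H1 returns (12, 9)
H2 returns (12, 9)
H3 returns [(12, 9)]
H4 returns [(12, 9)]
= [(12, 9)]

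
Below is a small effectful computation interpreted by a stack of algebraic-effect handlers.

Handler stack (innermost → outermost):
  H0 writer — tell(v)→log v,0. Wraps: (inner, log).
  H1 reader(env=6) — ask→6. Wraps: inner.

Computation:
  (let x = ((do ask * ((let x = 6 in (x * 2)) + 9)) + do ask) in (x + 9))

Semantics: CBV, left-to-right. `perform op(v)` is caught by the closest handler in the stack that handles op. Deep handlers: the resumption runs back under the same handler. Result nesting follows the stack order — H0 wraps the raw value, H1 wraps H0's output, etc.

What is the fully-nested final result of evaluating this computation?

Evaluation trace:
ask @ H1 ⇒ 6
ask @ H1 ⇒ 6
H0 returns (141, ())
H1 returns (141, ())
= (141, ())

Answer: (141, ())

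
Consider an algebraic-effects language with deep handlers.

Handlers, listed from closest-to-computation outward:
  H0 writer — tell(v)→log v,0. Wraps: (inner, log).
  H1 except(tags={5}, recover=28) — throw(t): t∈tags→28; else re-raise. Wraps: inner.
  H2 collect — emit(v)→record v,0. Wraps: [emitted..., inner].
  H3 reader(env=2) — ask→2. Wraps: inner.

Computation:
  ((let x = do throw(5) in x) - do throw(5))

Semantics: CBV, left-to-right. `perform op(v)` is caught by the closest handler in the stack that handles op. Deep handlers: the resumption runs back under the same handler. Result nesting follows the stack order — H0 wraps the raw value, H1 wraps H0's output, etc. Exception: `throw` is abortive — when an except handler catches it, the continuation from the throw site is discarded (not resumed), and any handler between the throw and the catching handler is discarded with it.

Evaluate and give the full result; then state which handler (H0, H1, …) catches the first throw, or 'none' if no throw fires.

Answer: [28] ; first throw caught by: H1

Working:
throw(5) @ H1 caught ⇒ 28
H2 returns [28]
H3 returns [28]
= [28]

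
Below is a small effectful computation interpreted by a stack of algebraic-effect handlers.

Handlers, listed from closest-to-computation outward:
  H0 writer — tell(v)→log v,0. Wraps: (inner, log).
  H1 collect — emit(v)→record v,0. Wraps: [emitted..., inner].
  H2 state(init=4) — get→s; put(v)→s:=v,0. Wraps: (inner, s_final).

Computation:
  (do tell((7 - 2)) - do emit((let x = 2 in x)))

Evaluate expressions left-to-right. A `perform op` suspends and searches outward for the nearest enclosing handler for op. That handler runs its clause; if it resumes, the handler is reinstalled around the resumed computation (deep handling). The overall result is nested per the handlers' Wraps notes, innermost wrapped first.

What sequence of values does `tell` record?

Answer: (5)

Step-by-step:
tell(5) @ H0 ⇒ log+=5
emit(2) @ H1 ⇒ out+=2
H0 returns (0, (5))
H1 returns [2, (0, (5))]
H2 returns ([2, (0, (5))], 4)
= ([2, (0, (5))], 4)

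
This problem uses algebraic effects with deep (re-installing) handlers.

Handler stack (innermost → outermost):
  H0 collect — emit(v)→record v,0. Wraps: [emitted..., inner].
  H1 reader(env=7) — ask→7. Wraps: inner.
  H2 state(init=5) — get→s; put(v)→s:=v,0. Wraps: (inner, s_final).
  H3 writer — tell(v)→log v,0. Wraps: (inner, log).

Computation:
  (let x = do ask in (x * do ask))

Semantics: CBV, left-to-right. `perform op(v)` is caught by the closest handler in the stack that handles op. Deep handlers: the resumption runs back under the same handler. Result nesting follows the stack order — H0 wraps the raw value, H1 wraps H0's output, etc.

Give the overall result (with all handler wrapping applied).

Answer: (([49], 5), ())

Evaluation trace:
ask @ H1 ⇒ 7
ask @ H1 ⇒ 7
H0 returns [49]
H1 returns [49]
H2 returns ([49], 5)
H3 returns (([49], 5), ())
= (([49], 5), ())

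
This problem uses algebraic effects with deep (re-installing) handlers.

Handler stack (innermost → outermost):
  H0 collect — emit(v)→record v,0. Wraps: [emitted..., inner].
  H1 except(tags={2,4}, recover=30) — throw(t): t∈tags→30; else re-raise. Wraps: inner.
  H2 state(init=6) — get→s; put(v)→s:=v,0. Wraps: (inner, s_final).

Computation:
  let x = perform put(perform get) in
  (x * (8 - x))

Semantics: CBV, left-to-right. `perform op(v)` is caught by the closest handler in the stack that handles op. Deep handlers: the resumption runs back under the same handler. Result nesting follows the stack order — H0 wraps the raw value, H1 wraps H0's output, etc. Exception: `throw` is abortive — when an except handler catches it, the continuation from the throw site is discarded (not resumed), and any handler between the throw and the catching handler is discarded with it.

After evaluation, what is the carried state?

Evaluation trace:
get @ H2 ⇒ 6
put(6) @ H2 ⇒ s:=6
H0 returns [0]
H1 returns [0]
H2 returns ([0], 6)
= ([0], 6)

Answer: 6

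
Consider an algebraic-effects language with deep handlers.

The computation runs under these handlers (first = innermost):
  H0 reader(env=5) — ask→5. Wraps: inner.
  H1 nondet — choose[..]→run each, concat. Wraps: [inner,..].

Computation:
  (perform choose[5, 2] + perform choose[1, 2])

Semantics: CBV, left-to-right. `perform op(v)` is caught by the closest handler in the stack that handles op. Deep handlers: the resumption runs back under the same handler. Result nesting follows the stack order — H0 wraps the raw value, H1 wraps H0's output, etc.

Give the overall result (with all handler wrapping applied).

Evaluation trace:
choose[5, 2] @ H1
  branch[0] choose=5:
    choose[1, 2] @ H1
      branch[0] choose=1:
        H0 returns 6
        H1 returns [6]
      branch[1] choose=2:
        H0 returns 7
        H1 returns [7]
  branch[1] choose=2:
    choose[1, 2] @ H1
      branch[0] choose=1:
        H0 returns 3
        H1 returns [3]
      branch[1] choose=2:
        H0 returns 4
        H1 returns [4]
= [6, 7, 3, 4]

Answer: [6, 7, 3, 4]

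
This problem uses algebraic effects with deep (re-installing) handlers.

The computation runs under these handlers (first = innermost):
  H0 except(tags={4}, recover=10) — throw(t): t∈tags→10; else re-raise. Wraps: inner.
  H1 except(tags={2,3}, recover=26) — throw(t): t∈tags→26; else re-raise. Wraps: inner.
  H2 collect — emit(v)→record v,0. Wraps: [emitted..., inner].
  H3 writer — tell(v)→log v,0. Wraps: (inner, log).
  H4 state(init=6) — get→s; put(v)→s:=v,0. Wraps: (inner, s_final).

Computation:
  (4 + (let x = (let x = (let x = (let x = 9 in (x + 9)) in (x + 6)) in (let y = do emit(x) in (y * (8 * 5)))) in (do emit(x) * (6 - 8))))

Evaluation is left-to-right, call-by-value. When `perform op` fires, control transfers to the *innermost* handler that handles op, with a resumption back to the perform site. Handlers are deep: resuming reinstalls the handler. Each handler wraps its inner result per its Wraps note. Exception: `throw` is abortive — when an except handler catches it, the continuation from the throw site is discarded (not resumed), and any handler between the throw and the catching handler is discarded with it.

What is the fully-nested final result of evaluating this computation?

Evaluation trace:
emit(24) @ H2 ⇒ out+=24
emit(0) @ H2 ⇒ out+=0
H0 returns 4
H1 returns 4
H2 returns [24, 0, 4]
H3 returns ([24, 0, 4], ())
H4 returns (([24, 0, 4], ()), 6)
= (([24, 0, 4], ()), 6)

Answer: (([24, 0, 4], ()), 6)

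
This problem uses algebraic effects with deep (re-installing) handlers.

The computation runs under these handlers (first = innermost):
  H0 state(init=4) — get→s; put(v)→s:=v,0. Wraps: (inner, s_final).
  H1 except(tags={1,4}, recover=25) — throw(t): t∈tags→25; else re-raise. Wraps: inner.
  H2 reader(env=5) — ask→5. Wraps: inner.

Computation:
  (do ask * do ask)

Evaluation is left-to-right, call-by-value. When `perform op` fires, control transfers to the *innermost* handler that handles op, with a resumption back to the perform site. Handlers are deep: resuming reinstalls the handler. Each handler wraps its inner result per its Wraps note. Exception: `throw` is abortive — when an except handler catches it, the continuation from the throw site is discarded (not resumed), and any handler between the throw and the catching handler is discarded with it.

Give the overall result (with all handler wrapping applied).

Working:
ask @ H2 ⇒ 5
ask @ H2 ⇒ 5
H0 returns (25, 4)
H1 returns (25, 4)
H2 returns (25, 4)
= (25, 4)

Answer: (25, 4)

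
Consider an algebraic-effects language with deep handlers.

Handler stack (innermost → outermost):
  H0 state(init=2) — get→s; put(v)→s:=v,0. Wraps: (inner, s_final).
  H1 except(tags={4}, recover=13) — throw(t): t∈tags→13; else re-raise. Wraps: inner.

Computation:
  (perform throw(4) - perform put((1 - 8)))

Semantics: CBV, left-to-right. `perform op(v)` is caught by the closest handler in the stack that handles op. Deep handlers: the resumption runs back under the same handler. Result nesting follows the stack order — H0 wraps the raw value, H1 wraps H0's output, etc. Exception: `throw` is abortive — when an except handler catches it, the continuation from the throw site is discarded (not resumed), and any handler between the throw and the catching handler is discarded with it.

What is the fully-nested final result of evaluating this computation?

Evaluation trace:
throw(4) @ H1 caught ⇒ 13
= 13

Answer: 13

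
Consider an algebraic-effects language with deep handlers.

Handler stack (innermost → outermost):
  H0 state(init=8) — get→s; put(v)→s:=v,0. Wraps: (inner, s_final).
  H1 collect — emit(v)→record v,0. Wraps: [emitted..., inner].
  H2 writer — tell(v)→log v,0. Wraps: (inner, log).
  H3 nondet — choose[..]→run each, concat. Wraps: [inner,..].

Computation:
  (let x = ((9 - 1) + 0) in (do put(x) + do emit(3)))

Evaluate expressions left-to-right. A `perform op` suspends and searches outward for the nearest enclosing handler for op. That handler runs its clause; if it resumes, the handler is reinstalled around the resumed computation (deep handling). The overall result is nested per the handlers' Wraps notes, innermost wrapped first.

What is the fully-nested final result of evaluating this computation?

Evaluation trace:
put(8) @ H0 ⇒ s:=8
emit(3) @ H1 ⇒ out+=3
H0 returns (0, 8)
H1 returns [3, (0, 8)]
H2 returns ([3, (0, 8)], ())
H3 returns [([3, (0, 8)], ())]
= [([3, (0, 8)], ())]

Answer: [([3, (0, 8)], ())]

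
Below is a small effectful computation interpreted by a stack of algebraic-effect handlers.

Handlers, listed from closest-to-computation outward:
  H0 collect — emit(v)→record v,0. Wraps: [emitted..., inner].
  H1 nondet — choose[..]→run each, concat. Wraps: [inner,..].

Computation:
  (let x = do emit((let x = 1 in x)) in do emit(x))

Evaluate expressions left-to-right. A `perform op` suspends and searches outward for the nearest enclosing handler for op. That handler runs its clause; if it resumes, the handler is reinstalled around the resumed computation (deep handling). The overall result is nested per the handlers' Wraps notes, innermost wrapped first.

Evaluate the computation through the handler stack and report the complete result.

Answer: [[1, 0, 0]]

Step-by-step:
emit(1) @ H0 ⇒ out+=1
emit(0) @ H0 ⇒ out+=0
H0 returns [1, 0, 0]
H1 returns [[1, 0, 0]]
= [[1, 0, 0]]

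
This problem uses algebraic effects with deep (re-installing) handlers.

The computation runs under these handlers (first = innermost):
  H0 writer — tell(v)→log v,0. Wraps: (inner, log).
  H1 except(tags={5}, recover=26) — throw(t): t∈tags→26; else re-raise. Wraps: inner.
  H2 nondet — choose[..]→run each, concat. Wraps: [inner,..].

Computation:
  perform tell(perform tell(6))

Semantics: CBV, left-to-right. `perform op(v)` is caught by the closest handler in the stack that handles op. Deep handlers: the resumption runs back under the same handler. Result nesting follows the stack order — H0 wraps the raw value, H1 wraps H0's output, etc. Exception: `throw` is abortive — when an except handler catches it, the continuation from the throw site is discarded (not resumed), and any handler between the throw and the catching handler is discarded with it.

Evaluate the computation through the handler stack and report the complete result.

Step-by-step:
tell(6) @ H0 ⇒ log+=6
tell(0) @ H0 ⇒ log+=0
H0 returns (0, (6, 0))
H1 returns (0, (6, 0))
H2 returns [(0, (6, 0))]
= [(0, (6, 0))]

Answer: [(0, (6, 0))]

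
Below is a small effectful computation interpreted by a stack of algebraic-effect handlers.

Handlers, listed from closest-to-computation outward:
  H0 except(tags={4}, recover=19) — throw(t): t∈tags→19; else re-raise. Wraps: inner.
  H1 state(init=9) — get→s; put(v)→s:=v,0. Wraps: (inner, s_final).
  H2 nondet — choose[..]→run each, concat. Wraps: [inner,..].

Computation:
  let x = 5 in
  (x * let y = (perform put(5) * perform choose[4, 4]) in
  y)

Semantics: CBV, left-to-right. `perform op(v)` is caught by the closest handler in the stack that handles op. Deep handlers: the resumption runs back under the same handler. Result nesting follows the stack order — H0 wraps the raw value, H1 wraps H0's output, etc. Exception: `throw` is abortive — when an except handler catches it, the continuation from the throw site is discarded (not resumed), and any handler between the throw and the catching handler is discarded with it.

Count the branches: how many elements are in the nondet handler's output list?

Answer: 2

Step-by-step:
put(5) @ H1 ⇒ s:=5
choose[4, 4] @ H2
  branch[0] choose=4:
    H0 returns 0
    H1 returns (0, 5)
    H2 returns [(0, 5)]
  branch[1] choose=4:
    H0 returns 0
    H1 returns (0, 5)
    H2 returns [(0, 5)]
= [(0, 5), (0, 5)]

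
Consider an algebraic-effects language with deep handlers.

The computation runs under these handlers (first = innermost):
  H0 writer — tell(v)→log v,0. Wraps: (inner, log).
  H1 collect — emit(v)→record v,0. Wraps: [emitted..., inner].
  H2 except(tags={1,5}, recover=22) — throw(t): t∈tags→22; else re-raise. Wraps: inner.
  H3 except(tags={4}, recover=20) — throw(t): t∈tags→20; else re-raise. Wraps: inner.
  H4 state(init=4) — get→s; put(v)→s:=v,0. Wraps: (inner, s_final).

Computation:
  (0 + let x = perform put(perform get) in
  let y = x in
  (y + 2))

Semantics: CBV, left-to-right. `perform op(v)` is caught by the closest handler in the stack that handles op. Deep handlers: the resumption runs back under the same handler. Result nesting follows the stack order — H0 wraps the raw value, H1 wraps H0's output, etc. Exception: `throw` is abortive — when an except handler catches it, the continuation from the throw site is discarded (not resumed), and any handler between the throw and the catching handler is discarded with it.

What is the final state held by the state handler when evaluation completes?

Working:
get @ H4 ⇒ 4
put(4) @ H4 ⇒ s:=4
H0 returns (2, ())
H1 returns [(2, ())]
H2 returns [(2, ())]
H3 returns [(2, ())]
H4 returns ([(2, ())], 4)
= ([(2, ())], 4)

Answer: 4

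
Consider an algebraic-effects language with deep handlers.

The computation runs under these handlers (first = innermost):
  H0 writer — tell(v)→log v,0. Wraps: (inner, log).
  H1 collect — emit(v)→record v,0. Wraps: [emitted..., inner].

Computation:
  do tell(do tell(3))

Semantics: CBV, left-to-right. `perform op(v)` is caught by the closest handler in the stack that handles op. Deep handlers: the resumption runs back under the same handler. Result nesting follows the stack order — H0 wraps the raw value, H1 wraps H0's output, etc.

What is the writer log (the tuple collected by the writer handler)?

Answer: (3, 0)

Evaluation trace:
tell(3) @ H0 ⇒ log+=3
tell(0) @ H0 ⇒ log+=0
H0 returns (0, (3, 0))
H1 returns [(0, (3, 0))]
= [(0, (3, 0))]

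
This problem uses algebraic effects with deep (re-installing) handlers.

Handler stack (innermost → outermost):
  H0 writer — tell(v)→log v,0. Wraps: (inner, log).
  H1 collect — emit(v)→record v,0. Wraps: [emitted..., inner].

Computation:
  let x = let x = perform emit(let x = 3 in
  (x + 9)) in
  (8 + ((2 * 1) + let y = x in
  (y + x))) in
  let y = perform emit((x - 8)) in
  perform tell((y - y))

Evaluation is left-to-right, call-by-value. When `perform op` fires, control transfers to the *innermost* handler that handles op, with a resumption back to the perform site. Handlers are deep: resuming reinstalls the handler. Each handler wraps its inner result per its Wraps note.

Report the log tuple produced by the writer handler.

Answer: (0)

Working:
emit(12) @ H1 ⇒ out+=12
emit(2) @ H1 ⇒ out+=2
tell(0) @ H0 ⇒ log+=0
H0 returns (0, (0))
H1 returns [12, 2, (0, (0))]
= [12, 2, (0, (0))]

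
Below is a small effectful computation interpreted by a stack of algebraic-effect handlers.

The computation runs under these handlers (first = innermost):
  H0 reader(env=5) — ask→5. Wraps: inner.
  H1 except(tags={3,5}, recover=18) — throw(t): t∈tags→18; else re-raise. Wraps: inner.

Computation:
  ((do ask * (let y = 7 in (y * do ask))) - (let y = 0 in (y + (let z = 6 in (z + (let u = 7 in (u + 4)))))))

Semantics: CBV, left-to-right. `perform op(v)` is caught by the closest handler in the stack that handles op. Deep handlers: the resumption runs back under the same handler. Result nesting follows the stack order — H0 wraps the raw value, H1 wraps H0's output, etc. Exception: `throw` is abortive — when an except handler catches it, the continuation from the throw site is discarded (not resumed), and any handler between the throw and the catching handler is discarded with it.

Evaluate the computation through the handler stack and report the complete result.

Answer: 158

Evaluation trace:
ask @ H0 ⇒ 5
ask @ H0 ⇒ 5
H0 returns 158
H1 returns 158
= 158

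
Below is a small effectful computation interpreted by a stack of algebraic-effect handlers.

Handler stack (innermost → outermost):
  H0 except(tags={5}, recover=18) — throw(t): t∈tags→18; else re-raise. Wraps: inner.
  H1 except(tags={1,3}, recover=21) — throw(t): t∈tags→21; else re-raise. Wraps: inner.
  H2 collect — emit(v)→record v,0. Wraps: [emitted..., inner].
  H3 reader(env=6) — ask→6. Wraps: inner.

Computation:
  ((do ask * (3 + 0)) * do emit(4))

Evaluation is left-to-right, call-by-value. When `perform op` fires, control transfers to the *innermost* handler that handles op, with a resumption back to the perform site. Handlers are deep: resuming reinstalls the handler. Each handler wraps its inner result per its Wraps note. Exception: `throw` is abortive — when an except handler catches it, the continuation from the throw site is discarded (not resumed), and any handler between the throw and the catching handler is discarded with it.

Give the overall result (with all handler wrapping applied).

Working:
ask @ H3 ⇒ 6
emit(4) @ H2 ⇒ out+=4
H0 returns 0
H1 returns 0
H2 returns [4, 0]
H3 returns [4, 0]
= [4, 0]

Answer: [4, 0]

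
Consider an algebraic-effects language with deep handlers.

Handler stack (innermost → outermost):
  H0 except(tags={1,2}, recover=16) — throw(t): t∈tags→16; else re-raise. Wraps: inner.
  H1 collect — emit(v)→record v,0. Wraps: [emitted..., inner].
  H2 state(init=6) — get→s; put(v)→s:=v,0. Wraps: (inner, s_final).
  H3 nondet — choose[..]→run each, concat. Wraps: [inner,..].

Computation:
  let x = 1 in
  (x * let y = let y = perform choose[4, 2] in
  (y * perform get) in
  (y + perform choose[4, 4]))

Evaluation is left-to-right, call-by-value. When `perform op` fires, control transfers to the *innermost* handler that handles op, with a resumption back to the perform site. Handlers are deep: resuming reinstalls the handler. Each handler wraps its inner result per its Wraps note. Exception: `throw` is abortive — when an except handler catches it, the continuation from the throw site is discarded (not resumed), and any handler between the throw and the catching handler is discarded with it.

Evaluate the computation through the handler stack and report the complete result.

Step-by-step:
choose[4, 2] @ H3
  branch[0] choose=4:
    get @ H2 ⇒ 6
    choose[4, 4] @ H3
      branch[0] choose=4:
        H0 returns 28
        H1 returns [28]
        H2 returns ([28], 6)
        H3 returns [([28], 6)]
      branch[1] choose=4:
        H0 returns 28
        H1 returns [28]
        H2 returns ([28], 6)
        H3 returns [([28], 6)]
  branch[1] choose=2:
    get @ H2 ⇒ 6
    choose[4, 4] @ H3
      branch[0] choose=4:
        H0 returns 16
        H1 returns [16]
        H2 returns ([16], 6)
        H3 returns [([16], 6)]
      branch[1] choose=4:
        H0 returns 16
        H1 returns [16]
        H2 returns ([16], 6)
        H3 returns [([16], 6)]
= [([28], 6), ([28], 6), ([16], 6), ([16], 6)]

Answer: [([28], 6), ([28], 6), ([16], 6), ([16], 6)]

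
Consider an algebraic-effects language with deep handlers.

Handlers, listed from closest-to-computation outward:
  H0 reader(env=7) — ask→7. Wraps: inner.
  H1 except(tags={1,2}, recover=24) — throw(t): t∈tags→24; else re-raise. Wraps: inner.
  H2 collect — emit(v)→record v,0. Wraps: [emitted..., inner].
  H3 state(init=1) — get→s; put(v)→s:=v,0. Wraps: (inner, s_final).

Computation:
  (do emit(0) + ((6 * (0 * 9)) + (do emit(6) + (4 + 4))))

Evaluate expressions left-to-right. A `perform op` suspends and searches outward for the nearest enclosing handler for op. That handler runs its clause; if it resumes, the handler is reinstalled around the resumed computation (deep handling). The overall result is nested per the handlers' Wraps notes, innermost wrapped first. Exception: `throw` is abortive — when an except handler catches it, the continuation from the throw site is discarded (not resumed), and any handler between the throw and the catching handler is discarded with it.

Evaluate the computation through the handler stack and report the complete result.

Answer: ([0, 6, 8], 1)

Step-by-step:
emit(0) @ H2 ⇒ out+=0
emit(6) @ H2 ⇒ out+=6
H0 returns 8
H1 returns 8
H2 returns [0, 6, 8]
H3 returns ([0, 6, 8], 1)
= ([0, 6, 8], 1)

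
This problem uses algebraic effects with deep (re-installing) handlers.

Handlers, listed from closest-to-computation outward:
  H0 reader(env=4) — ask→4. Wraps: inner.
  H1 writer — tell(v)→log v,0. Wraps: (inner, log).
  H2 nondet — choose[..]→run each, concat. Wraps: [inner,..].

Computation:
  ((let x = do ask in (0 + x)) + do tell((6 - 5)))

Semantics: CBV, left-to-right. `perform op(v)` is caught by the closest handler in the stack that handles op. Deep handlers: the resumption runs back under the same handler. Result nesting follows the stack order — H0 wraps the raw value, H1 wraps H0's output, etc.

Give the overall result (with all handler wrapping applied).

Step-by-step:
ask @ H0 ⇒ 4
tell(1) @ H1 ⇒ log+=1
H0 returns 4
H1 returns (4, (1))
H2 returns [(4, (1))]
= [(4, (1))]

Answer: [(4, (1))]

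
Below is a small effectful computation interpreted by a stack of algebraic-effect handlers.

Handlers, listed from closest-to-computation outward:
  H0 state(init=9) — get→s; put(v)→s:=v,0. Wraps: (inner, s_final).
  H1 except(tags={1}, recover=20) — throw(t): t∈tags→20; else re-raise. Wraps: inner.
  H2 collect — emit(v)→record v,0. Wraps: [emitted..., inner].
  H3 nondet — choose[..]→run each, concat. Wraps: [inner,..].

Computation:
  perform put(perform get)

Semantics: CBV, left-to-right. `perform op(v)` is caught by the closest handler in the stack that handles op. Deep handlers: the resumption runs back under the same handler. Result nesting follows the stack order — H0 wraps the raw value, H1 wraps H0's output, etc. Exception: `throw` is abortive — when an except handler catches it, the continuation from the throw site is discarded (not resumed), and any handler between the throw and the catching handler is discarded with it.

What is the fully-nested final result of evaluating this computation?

Evaluation trace:
get @ H0 ⇒ 9
put(9) @ H0 ⇒ s:=9
H0 returns (0, 9)
H1 returns (0, 9)
H2 returns [(0, 9)]
H3 returns [[(0, 9)]]
= [[(0, 9)]]

Answer: [[(0, 9)]]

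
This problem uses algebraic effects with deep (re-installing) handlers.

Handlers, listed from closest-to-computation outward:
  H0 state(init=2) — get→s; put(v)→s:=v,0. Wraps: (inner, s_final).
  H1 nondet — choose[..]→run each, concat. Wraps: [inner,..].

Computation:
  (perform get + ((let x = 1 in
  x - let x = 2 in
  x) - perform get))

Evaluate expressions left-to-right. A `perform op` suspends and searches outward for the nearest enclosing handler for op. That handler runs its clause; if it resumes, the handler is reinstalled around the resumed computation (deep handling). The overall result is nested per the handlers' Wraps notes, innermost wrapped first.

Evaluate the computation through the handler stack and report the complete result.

Evaluation trace:
get @ H0 ⇒ 2
get @ H0 ⇒ 2
H0 returns (-1, 2)
H1 returns [(-1, 2)]
= [(-1, 2)]

Answer: [(-1, 2)]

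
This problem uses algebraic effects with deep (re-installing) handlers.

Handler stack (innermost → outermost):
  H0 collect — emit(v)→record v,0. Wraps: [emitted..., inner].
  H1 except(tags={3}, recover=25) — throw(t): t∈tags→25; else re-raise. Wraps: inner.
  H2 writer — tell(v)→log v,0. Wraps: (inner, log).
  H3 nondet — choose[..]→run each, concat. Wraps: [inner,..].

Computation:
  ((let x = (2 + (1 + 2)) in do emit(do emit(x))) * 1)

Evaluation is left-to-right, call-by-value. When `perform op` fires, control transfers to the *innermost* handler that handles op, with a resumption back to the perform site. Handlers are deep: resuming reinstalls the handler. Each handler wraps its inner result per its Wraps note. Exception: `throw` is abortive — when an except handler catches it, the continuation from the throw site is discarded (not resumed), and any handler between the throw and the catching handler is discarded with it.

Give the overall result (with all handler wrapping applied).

Answer: [([5, 0, 0], ())]

Working:
emit(5) @ H0 ⇒ out+=5
emit(0) @ H0 ⇒ out+=0
H0 returns [5, 0, 0]
H1 returns [5, 0, 0]
H2 returns ([5, 0, 0], ())
H3 returns [([5, 0, 0], ())]
= [([5, 0, 0], ())]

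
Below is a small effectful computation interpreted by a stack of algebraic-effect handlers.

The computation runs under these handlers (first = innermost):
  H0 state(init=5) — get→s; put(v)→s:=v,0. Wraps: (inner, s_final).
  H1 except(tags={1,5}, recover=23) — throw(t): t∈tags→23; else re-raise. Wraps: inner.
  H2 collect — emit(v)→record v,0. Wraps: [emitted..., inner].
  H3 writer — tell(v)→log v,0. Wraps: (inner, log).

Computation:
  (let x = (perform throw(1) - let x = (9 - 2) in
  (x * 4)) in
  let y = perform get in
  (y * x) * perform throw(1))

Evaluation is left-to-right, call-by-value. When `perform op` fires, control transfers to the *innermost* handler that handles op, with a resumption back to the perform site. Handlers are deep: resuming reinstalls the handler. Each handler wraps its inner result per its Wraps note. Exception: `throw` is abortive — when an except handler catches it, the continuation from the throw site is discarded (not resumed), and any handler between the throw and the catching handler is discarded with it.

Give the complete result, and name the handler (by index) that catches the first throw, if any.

Evaluation trace:
throw(1) @ H1 caught ⇒ 23
H2 returns [23]
H3 returns ([23], ())
= ([23], ())

Answer: ([23], ()) ; first throw caught by: H1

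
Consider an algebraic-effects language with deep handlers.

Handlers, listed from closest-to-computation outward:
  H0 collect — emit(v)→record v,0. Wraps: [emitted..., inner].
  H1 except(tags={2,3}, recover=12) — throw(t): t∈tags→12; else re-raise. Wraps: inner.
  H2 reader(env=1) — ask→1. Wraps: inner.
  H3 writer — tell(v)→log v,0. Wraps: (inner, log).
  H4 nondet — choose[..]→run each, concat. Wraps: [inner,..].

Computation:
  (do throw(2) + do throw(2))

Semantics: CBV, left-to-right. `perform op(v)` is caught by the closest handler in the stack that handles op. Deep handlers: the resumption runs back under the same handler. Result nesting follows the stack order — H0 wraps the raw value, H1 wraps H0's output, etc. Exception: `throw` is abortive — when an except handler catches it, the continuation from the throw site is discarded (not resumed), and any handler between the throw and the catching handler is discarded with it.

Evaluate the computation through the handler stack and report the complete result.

Answer: [(12, ())]

Step-by-step:
throw(2) @ H1 caught ⇒ 12
H2 returns 12
H3 returns (12, ())
H4 returns [(12, ())]
= [(12, ())]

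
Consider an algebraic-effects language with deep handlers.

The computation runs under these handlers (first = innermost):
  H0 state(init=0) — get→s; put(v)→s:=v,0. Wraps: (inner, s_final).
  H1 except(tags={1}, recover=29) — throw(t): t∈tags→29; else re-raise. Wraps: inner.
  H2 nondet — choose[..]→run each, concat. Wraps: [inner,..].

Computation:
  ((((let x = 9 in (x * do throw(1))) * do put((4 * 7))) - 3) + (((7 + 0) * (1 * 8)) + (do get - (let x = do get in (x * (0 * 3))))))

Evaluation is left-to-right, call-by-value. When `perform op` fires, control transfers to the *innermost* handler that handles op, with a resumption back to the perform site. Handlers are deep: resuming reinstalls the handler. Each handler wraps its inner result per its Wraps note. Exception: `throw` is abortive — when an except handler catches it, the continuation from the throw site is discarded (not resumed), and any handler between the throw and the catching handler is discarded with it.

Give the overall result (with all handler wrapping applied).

Evaluation trace:
throw(1) @ H1 caught ⇒ 29
H2 returns [29]
= [29]

Answer: [29]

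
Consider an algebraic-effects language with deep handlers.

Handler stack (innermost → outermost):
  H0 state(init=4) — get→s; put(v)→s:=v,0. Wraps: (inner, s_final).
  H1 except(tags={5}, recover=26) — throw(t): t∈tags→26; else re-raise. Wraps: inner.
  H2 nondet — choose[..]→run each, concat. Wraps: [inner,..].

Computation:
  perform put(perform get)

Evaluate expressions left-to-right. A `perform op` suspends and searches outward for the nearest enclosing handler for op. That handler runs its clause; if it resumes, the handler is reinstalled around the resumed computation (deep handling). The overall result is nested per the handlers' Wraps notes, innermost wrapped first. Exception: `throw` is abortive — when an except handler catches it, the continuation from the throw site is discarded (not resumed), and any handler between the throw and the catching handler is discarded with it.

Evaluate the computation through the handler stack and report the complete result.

Evaluation trace:
get @ H0 ⇒ 4
put(4) @ H0 ⇒ s:=4
H0 returns (0, 4)
H1 returns (0, 4)
H2 returns [(0, 4)]
= [(0, 4)]

Answer: [(0, 4)]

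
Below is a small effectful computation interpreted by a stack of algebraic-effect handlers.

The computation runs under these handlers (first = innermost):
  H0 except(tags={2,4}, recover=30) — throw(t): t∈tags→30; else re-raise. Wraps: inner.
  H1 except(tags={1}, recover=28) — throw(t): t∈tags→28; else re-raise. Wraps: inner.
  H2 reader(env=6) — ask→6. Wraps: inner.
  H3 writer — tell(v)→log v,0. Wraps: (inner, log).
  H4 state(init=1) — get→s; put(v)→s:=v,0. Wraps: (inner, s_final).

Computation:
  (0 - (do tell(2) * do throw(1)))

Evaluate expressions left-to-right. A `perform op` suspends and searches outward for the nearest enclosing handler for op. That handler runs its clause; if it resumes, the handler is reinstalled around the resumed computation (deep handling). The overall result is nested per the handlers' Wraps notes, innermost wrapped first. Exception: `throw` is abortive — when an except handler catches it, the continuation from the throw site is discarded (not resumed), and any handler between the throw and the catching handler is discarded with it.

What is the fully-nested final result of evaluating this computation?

Answer: ((28, (2)), 1)

Working:
tell(2) @ H3 ⇒ log+=2
throw(1) @ H0 re-raised
throw(1) @ H1 caught ⇒ 28
H2 returns 28
H3 returns (28, (2))
H4 returns ((28, (2)), 1)
= ((28, (2)), 1)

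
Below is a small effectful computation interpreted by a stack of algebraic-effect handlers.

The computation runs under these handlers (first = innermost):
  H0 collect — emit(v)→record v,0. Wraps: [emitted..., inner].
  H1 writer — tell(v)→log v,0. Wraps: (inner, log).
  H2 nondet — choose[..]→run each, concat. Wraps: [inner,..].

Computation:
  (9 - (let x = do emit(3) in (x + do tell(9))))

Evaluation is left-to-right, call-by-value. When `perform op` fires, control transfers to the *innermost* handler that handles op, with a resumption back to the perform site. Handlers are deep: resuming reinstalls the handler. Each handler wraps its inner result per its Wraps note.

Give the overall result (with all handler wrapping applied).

Answer: [([3, 9], (9))]

Evaluation trace:
emit(3) @ H0 ⇒ out+=3
tell(9) @ H1 ⇒ log+=9
H0 returns [3, 9]
H1 returns ([3, 9], (9))
H2 returns [([3, 9], (9))]
= [([3, 9], (9))]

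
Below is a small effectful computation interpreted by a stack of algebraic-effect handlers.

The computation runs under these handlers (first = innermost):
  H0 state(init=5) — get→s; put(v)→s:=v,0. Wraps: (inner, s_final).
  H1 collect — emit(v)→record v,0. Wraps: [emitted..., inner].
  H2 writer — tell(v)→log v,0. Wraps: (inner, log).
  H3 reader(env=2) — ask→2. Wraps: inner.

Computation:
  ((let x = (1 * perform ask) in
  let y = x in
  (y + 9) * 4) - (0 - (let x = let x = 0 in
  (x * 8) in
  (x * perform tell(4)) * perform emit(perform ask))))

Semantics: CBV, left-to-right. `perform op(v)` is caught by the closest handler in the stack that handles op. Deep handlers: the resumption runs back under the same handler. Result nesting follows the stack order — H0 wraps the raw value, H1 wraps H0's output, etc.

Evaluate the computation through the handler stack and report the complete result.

Evaluation trace:
ask @ H3 ⇒ 2
tell(4) @ H2 ⇒ log+=4
ask @ H3 ⇒ 2
emit(2) @ H1 ⇒ out+=2
H0 returns (44, 5)
H1 returns [2, (44, 5)]
H2 returns ([2, (44, 5)], (4))
H3 returns ([2, (44, 5)], (4))
= ([2, (44, 5)], (4))

Answer: ([2, (44, 5)], (4))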